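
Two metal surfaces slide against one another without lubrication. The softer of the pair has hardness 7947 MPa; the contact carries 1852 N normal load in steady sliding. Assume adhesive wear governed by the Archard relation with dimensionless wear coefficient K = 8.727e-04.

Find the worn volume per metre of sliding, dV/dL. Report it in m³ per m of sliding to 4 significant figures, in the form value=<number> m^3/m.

value=2.034e-10 m^3/m

All working math keeps full precision. Intermediate values appear rounded, and one last rounding, at 4 significant figures.
Convert: Hardness H = 7947 MPa = 7.947e+09 Pa.
As SI base values: W = 1852 N, H = 7.947e+09 Pa, K = 8.727e-04.
The wear rate dV/dL = K·W/H, per unit distance: 8.727e-04 · 1852 / 7.947e+09 = 2.034e-10 m³/m.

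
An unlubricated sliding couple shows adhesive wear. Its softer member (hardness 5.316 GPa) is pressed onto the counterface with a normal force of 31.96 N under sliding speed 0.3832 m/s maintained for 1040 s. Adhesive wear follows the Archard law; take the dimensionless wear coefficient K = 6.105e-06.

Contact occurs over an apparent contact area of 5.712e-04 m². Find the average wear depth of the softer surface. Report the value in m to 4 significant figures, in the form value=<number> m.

value=2.561e-08 m

Printed values are rounded. The computation runs at full precision, and one last rounding, at four significant digits.
Convert: Path length L = v·t = 0.3832 m/s × 1040 s = 398.5 m.
Convert: Hardness H = 5.316 GPa = 5.316e+09 Pa.
As SI base values: W = 31.96 N, H = 5.316e+09 Pa, K = 6.105e-06.
Volume removed: V = K·W·L/H = 6.105e-06 · 31.96 · 398.5 / 5.316e+09 = 1.463e-11 m³.
Depth h = V/A = 1.463e-11 / 5.712e-04 = 2.561e-08 m.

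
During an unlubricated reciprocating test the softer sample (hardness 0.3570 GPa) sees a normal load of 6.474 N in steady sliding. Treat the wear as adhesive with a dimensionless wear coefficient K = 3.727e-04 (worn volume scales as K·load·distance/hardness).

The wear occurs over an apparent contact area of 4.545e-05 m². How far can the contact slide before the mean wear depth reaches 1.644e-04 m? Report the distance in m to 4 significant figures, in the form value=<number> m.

Intermediates are displayed rounded, and the algebra keeps full precision. Rounded just once: four significant figures.
Hardness H = 0.3570 GPa = 3.570e+08 Pa.
Expressed in SI base units: W = 6.474 N, H = 3.570e+08 Pa, K = 3.727e-04.
Volume at the limit: V_lim = h_lim·A = 1.644e-04 · 4.545e-05 = 7.472e-09 m³.
Life L = V_lim·H/(K·W) = 7.472e-09 · 3.570e+08 / (3.727e-04 · 6.474) = 1106 m.

value=1106 m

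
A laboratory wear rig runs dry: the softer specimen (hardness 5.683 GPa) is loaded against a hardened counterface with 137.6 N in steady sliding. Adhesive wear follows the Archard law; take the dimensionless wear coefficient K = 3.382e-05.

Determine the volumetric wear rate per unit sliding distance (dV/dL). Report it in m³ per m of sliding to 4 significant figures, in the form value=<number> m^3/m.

value=8.189e-13 m^3/m

The computation keeps full float precision — intermediate values are printed rounded. Rounded just once to 4 significant digits.
Convert: Hardness H = 5.683 GPa = 5.683e+09 Pa.
Working in SI base units: W = 137.6 N, H = 5.683e+09 Pa, K = 3.382e-05.
The wear rate dV/dL = K·W/H — distance-free: 3.382e-05 · 137.6 / 5.683e+09 = 8.189e-13 m³/m.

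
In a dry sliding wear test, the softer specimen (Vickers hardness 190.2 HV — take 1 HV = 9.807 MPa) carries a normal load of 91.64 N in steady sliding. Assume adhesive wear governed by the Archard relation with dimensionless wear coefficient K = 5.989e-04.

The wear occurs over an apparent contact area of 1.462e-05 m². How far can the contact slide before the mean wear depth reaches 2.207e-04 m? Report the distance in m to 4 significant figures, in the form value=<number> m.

value=109.7 m

Intermediate values are printed rounded, and all working math carries full float precision. Rounded just once: four significant figures.
Convert: Hardness H = 190.2 HV × 9.807 MPa/HV = 1865 MPa = 1.865e+09 Pa.
As SI base values: W = 91.64 N, H = 1.865e+09 Pa, K = 5.989e-04.
Wearable volume V_lim = h_lim·A = 2.207e-04 · 1.462e-05 = 3.227e-09 m³.
Sliding life L = V_lim·H/(K·W) = 3.227e-09 · 1.865e+09 / (5.989e-04 · 91.64) = 109.7 m.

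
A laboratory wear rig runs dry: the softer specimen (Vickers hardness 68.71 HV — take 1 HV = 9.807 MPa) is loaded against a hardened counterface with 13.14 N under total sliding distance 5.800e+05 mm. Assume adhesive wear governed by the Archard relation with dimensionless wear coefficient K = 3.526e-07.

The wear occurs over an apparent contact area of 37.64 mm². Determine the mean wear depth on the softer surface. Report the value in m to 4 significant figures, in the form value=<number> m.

The algebra maintains full float precision; intermediate values are displayed rounded — a single final rounding, at four significant digits.
Convert: Distance L = 5.800e+05 mm = 580.0 m.
Convert: Hardness H = 68.71 HV × 9.807 MPa/HV = 673.8 MPa = 6.738e+08 Pa.
Convert: Contact area A = 37.64 mm² = 3.764e-05 m².
SI base units throughout: W = 13.14 N, H = 6.738e+08 Pa, K = 3.526e-07.
The Archard volume V = K·W·L/H = 3.526e-07 · 13.14 · 580.0 / 6.738e+08 = 3.988e-12 m³.
Depth of wear h = V/A = 3.988e-12 / 3.764e-05 = 1.059e-07 m.

value=1.059e-07 m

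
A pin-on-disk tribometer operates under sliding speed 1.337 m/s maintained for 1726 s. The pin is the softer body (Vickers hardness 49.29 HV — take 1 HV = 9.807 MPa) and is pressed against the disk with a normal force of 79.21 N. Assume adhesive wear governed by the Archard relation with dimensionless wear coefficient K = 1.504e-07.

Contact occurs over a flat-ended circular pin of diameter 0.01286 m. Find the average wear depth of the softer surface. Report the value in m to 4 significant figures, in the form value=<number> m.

Displayed values are rounded; all arithmetic holds exact precision. Rounded just once: four significant digits.
Convert: The distance L = v·t = 1.337 m/s × 1726 s = 2308 m.
Convert: Hardness H = 49.29 HV × 9.807 MPa/HV = 483.4 MPa = 4.834e+08 Pa.
Convert: Contact area A = π·d²/4 = π·(0.01286 m)²/4 = 1.299e-04 m².
Expressed in SI base units: W = 79.21 N, H = 4.834e+08 Pa, K = 1.504e-07.
Volume removed: V = K·W·L/H = 1.504e-07 · 79.21 · 2308 / 4.834e+08 = 5.687e-11 m³.
Average depth h = V/A = 5.687e-11 / 1.299e-04 = 4.379e-07 m.

value=4.379e-07 m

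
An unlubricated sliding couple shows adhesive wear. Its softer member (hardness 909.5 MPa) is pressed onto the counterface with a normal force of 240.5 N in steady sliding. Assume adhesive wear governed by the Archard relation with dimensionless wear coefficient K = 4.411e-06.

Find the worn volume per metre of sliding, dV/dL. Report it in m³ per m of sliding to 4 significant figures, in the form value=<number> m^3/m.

The intermediates appear rounded, and the computation maintains full float precision. Rounded once at the end, at four significant digits.
Hardness H = 909.5 MPa = 9.095e+08 Pa.
Working in SI base units: W = 240.5 N, H = 9.095e+08 Pa, K = 4.411e-06.
The wear rate dV/dL = K·W/H — distance-free: 4.411e-06 · 240.5 / 9.095e+08 = 1.166e-12 m³/m.

value=1.166e-12 m^3/m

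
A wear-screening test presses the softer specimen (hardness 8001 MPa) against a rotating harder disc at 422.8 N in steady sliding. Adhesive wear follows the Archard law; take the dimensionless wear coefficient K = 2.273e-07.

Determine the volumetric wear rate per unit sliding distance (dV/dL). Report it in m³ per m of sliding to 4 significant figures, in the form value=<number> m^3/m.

The intermediates are shown rounded. The computation carries exact precision. Rounded once at the end: 4 significant figures.
Hardness H = 8001 MPa = 8.001e+09 Pa.
As SI base values: W = 422.8 N, H = 8.001e+09 Pa, K = 2.273e-07.
Wear rate dV/dL = K·W/H, per unit distance: 2.273e-07 · 422.8 / 8.001e+09 = 1.201e-14 m³/m.

value=1.201e-14 m^3/m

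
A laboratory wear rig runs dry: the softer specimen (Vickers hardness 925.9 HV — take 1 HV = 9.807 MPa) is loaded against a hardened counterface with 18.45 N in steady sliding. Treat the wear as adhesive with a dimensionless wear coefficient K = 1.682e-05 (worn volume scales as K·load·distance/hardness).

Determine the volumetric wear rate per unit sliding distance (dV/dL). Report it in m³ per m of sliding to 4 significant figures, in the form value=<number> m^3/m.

value=3.418e-14 m^3/m

Every step maintains full precision. The intermediates are shown rounded. Rounded just once: 4 significant digits.
Hardness H = 925.9 HV × 9.807 MPa/HV = 9080 MPa = 9.080e+09 Pa.
In SI base units, W = 18.45 N, H = 9.080e+09 Pa, K = 1.682e-05.
Rate of wear dV/dL = K·W/H, so: 1.682e-05 · 18.45 / 9.080e+09 = 3.418e-14 m³/m.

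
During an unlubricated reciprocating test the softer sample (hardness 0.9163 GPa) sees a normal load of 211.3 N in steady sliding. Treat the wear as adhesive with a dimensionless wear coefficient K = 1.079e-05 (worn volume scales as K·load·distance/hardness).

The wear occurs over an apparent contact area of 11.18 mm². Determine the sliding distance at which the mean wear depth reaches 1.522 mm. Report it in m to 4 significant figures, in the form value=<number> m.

The algebra keeps full precision, and intermediate values are printed rounded, and rounded just once: 4 significant figures.
Hardness H = 0.9163 GPa = 9.163e+08 Pa.
Contact area A = 11.18 mm² = 1.118e-05 m².
Depth limit h_lim = 1.522 mm = 0.001522 m.
In SI base units, W = 211.3 N, H = 9.163e+08 Pa, K = 1.079e-05.
At the depth limit, V_lim = h_lim·A = 0.001522 · 1.118e-05 = 1.702e-08 m³.
Life L = V_lim·H/(K·W) = 1.702e-08 · 9.163e+08 / (1.079e-05 · 211.3) = 6839 m.

value=6839 m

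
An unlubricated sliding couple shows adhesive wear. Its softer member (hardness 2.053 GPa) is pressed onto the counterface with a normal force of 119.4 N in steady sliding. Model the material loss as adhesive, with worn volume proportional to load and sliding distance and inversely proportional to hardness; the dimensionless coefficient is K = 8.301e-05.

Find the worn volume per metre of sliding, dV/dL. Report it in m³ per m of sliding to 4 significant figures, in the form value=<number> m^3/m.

All arithmetic maintains full float precision, and the intermediates are shown rounded, and rounded just once, at 4 significant digits.
Convert: Hardness H = 2.053 GPa = 2.053e+09 Pa.
Working in SI base units: W = 119.4 N, H = 2.053e+09 Pa, K = 8.301e-05.
Sliding wear rate dV/dL = K·W/H (no L dependence): 8.301e-05 · 119.4 / 2.053e+09 = 4.828e-12 m³/m.

value=4.828e-12 m^3/m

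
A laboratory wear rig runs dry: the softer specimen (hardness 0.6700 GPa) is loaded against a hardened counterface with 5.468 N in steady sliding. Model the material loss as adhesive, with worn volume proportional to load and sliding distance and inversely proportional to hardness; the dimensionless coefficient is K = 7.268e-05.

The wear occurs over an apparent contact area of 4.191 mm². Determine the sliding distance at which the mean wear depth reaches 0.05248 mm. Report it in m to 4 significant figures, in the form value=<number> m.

value=370.8 m

The intermediates are displayed rounded, and all working math maintains full float precision — rounded just once, at 4 significant figures.
Hardness H = 0.6700 GPa = 6.700e+08 Pa.
Contact area A = 4.191 mm² = 4.191e-06 m².
Depth limit h_lim = 0.05248 mm = 5.248e-05 m.
As SI base values: W = 5.468 N, H = 6.700e+08 Pa, K = 7.268e-05.
Volume at the limit: V_lim = h_lim·A = 5.248e-05 · 4.191e-06 = 2.199e-10 m³.
Thus life L = V_lim·H/(K·W) = 2.199e-10 · 6.700e+08 / (7.268e-05 · 5.468) = 370.8 m.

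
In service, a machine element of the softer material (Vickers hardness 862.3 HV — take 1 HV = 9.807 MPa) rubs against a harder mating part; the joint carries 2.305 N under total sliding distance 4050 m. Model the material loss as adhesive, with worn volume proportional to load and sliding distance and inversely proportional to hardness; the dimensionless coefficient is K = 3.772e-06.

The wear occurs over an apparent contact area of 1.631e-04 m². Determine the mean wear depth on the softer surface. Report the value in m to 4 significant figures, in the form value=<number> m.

value=2.553e-08 m

Intermediates are printed rounded. Every step holds full precision, and a lone final rounding, at four significant digits.
Hardness H = 862.3 HV × 9.807 MPa/HV = 8457 MPa = 8.457e+09 Pa.
SI base units throughout: W = 2.305 N, H = 8.457e+09 Pa, K = 3.772e-06.
By Archard's law, V = K·W·L/H = 3.772e-06 · 2.305 · 4050 / 8.457e+09 = 4.164e-12 m³.
Wear depth h = V/A = 4.164e-12 / 1.631e-04 = 2.553e-08 m.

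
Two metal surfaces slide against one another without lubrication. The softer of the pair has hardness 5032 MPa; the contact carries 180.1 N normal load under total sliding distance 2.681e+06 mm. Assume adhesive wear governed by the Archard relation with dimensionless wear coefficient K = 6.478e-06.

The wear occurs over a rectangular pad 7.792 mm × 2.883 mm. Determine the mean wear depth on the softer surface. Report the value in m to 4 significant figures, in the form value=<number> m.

value=2.767e-05 m

Shown intermediates are rounded — the computation carries exact precision; rounded just once to 4 significant digits.
Convert: Path length L = 2.681e+06 mm = 2681 m.
Convert: Hardness H = 5032 MPa = 5.032e+09 Pa.
Convert: Pad sides 7.792 mm × 2.883 mm = 0.007792 m × 0.002883 m. Contact area A = 0.007792 m × 0.002883 m = 2.246e-05 m².
In SI base units, W = 180.1 N, H = 5.032e+09 Pa, K = 6.478e-06.
Wear volume V = K·W·L/H = 6.478e-06 · 180.1 · 2681 / 5.032e+09 = 6.216e-10 m³.
Average depth h = V/A = 6.216e-10 / 2.246e-05 = 2.767e-05 m.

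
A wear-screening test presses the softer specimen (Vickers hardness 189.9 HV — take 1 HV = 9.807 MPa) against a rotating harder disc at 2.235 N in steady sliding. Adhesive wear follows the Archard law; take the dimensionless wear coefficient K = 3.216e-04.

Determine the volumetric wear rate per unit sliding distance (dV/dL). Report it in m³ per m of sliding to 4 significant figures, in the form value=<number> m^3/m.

value=3.860e-13 m^3/m

All arithmetic holds full float precision. Printed values are rounded — a single final rounding, at 4 significant digits.
Convert: Hardness H = 189.9 HV × 9.807 MPa/HV = 1862 MPa = 1.862e+09 Pa.
In SI base units: W = 2.235 N, H = 1.862e+09 Pa, K = 3.216e-04.
Wear rate dV/dL = K·W/H, per unit distance: 3.216e-04 · 2.235 / 1.862e+09 = 3.860e-13 m³/m.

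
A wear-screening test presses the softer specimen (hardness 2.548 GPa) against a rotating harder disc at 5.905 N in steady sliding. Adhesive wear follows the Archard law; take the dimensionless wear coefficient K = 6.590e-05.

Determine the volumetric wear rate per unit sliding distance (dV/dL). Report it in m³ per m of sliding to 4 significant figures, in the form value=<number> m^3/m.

value=1.527e-13 m^3/m

The computation maintains exact precision — the intermediates appear rounded. Rounded just once to four significant digits.
Hardness H = 2.548 GPa = 2.548e+09 Pa.
Restated in SI base units: W = 5.905 N, H = 2.548e+09 Pa, K = 6.590e-05.
Rate of wear dV/dL = K·W/H (no L dependence): 6.590e-05 · 5.905 / 2.548e+09 = 1.527e-13 m³/m.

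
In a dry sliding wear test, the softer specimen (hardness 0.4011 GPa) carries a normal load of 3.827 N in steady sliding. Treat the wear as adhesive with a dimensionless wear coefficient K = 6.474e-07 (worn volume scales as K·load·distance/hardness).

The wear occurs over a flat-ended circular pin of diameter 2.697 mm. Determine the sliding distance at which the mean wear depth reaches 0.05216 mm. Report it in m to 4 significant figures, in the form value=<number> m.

Displayed values are rounded, and all working math carries full float precision — rounded once at the end, at four significant figures.
Hardness H = 0.4011 GPa = 4.011e+08 Pa.
Pin diameter d = 2.697 mm = 0.002697 m. Contact area A = π·d²/4 = π·(0.002697 m)²/4 = 5.713e-06 m².
Depth limit h_lim = 0.05216 mm = 5.216e-05 m.
As SI base values: W = 3.827 N, H = 4.011e+08 Pa, K = 6.474e-07.
Permissible volume V_lim = h_lim·A = 5.216e-05 · 5.713e-06 = 2.980e-10 m³.
Thus life L = V_lim·H/(K·W) = 2.980e-10 · 4.011e+08 / (6.474e-07 · 3.827) = 4.824e+04 m.

value=4.824e+04 m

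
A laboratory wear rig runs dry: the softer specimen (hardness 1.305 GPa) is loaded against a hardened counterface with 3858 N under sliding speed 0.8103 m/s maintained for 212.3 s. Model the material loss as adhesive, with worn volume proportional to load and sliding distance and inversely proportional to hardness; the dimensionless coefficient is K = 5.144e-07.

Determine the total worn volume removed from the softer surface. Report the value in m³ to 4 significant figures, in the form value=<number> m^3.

The computation holds full precision. Intermediate values are displayed rounded; one last rounding, at 4 significant figures.
Total distance L = v·t = 0.8103 m/s × 212.3 s = 172.0 m.
Hardness H = 1.305 GPa = 1.305e+09 Pa.
Restated in SI base units: W = 3858 N, H = 1.305e+09 Pa, K = 5.144e-07.
Archard volume V = K·W·L/H = 5.144e-07 · 3858 · 172.0 / 1.305e+09 = 2.616e-10 m³.

value=2.616e-10 m^3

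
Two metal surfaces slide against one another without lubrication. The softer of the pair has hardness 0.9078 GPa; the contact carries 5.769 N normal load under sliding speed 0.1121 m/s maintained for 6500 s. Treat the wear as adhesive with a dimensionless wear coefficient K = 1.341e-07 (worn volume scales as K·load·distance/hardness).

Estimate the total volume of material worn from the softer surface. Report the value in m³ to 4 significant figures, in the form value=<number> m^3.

Intermediates are displayed rounded — the algebra runs at full float precision, and one last rounding to four significant digits.
Convert: Sliding distance L = v·t = 0.1121 m/s × 6500 s = 728.6 m.
Convert: Hardness H = 0.9078 GPa = 9.078e+08 Pa.
Expressed in SI base units: W = 5.769 N, H = 9.078e+08 Pa, K = 1.341e-07.
Archard volume V = K·W·L/H = 1.341e-07 · 5.769 · 728.6 / 9.078e+08 = 6.210e-13 m³.

value=6.210e-13 m^3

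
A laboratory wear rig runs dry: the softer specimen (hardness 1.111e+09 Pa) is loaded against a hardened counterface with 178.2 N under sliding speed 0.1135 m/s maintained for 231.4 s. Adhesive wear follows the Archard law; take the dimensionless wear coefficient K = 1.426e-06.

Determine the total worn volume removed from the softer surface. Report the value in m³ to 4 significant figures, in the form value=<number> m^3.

Intermediates appear rounded — all working math holds full float precision. Rounded just once to four significant digits.
Convert: Total distance L = v·t = 0.1135 m/s × 231.4 s = 26.26 m.
SI base units throughout: W = 178.2 N, H = 1.111e+09 Pa, K = 1.426e-06.
Worn volume V = K·W·L/H = 1.426e-06 · 178.2 · 26.26 / 1.111e+09 = 6.007e-12 m³.

value=6.007e-12 m^3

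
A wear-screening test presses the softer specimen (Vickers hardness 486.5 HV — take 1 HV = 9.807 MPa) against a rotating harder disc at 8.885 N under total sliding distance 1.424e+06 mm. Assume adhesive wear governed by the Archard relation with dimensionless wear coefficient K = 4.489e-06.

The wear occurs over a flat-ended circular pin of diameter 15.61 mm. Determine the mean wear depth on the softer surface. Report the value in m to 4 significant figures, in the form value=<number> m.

Displayed values are rounded. The algebra carries full precision; rounded just once, at four significant figures.
Distance covered L = 1.424e+06 mm = 1424 m.
Hardness H = 486.5 HV × 9.807 MPa/HV = 4771 MPa = 4.771e+09 Pa.
Pin diameter d = 15.61 mm = 0.01561 m. Contact area A = π·d²/4 = π·(0.01561 m)²/4 = 1.914e-04 m².
Expressed in SI base units: W = 8.885 N, H = 4.771e+09 Pa, K = 4.489e-06.
Wear volume V = K·W·L/H = 4.489e-06 · 8.885 · 1424 / 4.771e+09 = 1.190e-11 m³.
Depth of wear h = V/A = 1.190e-11 / 1.914e-04 = 6.220e-08 m.

value=6.220e-08 m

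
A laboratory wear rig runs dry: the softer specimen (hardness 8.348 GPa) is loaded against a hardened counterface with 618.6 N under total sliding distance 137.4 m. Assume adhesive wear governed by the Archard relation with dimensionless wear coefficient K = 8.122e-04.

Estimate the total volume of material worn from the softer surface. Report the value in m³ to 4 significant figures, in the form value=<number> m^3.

Intermediates are printed rounded. All working math maintains full precision. Rounded once at the end, at four significant figures.
Convert: Hardness H = 8.348 GPa = 8.348e+09 Pa.
Expressed in SI base units: W = 618.6 N, H = 8.348e+09 Pa, K = 8.122e-04.
By Archard's law, V = K·W·L/H = 8.122e-04 · 618.6 · 137.4 / 8.348e+09 = 8.269e-09 m³.

value=8.269e-09 m^3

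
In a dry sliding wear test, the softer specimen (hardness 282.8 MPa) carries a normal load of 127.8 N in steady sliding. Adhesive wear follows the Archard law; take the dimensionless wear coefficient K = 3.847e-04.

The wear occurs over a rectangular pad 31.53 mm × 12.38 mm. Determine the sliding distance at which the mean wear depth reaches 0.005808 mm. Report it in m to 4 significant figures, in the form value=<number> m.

All working math carries exact precision; intermediate values are displayed rounded — one final rounding to four significant digits.
Hardness H = 282.8 MPa = 2.828e+08 Pa.
Pad sides 31.53 mm × 12.38 mm = 0.03153 m × 0.01238 m. Contact area A = 0.03153 m × 0.01238 m = 3.903e-04 m².
Depth limit h_lim = 0.005808 mm = 5.808e-06 m.
Collected in SI base units: W = 127.8 N, H = 2.828e+08 Pa, K = 3.847e-04.
Allowed volume V_lim = h_lim·A = 5.808e-06 · 3.903e-04 = 2.267e-09 m³.
Inverting, life L = V_lim·H/(K·W) = 2.267e-09 · 2.828e+08 / (3.847e-04 · 127.8) = 13.04 m.

value=13.04 m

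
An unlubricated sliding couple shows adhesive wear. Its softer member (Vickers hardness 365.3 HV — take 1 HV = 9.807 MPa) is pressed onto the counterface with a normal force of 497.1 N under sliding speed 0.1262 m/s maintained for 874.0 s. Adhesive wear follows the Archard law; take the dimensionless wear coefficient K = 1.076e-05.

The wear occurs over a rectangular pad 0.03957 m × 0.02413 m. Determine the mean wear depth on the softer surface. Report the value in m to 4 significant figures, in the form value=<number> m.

value=1.725e-07 m

The intermediates are shown rounded — all arithmetic holds full precision, and a single final rounding: 4 significant figures.
Path length L = v·t = 0.1262 m/s × 874.0 s = 110.3 m.
Hardness H = 365.3 HV × 9.807 MPa/HV = 3582 MPa = 3.582e+09 Pa.
Contact area A = 0.03957 m × 0.02413 m = 9.548e-04 m².
SI base units throughout: W = 497.1 N, H = 3.582e+09 Pa, K = 1.076e-05.
Worn volume V = K·W·L/H = 1.076e-05 · 497.1 · 110.3 / 3.582e+09 = 1.647e-10 m³.
Mean depth h = V/A = 1.647e-10 / 9.548e-04 = 1.725e-07 m.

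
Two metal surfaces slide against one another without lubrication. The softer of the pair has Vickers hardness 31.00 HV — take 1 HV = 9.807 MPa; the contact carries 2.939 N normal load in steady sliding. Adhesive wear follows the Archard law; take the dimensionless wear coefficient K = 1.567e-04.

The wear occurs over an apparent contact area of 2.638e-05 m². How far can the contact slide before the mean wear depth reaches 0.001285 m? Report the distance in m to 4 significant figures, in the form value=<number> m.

Intermediate values appear rounded, and each operation keeps exact precision, and one last rounding: 4 significant figures.
Hardness H = 31.00 HV × 9.807 MPa/HV = 304.0 MPa = 3.040e+08 Pa.
In SI base units: W = 2.939 N, H = 3.040e+08 Pa, K = 1.567e-04.
Limit volume V_lim = h_lim·A = 0.001285 · 2.638e-05 = 3.390e-08 m³.
Sliding life L = V_lim·H/(K·W) = 3.390e-08 · 3.040e+08 / (1.567e-04 · 2.939) = 2.238e+04 m.

value=2.238e+04 m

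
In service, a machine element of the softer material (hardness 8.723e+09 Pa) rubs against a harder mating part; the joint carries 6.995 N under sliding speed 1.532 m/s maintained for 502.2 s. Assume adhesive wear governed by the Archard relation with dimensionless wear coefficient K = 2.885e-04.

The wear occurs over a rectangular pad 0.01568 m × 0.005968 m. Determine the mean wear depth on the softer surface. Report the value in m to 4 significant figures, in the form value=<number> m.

value=1.902e-06 m

Intermediate values are shown rounded; each operation holds full precision — one last rounding to four significant digits.
Convert: The distance L = v·t = 1.532 m/s × 502.2 s = 769.4 m.
Convert: Contact area A = 0.01568 m × 0.005968 m = 9.358e-05 m².
In SI base units: W = 6.995 N, H = 8.723e+09 Pa, K = 2.885e-04.
Volume removed: V = K·W·L/H = 2.885e-04 · 6.995 · 769.4 / 8.723e+09 = 1.780e-10 m³.
Depth of wear h = V/A = 1.780e-10 / 9.358e-05 = 1.902e-06 m.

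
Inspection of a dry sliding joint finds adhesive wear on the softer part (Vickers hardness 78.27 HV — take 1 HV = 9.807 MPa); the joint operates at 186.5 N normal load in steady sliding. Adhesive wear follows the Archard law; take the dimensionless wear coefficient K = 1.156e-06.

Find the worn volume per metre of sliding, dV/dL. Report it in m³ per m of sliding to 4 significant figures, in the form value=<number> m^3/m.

Every step runs at full precision — the intermediates appear rounded. Rounded once at the end to 4 significant digits.
Hardness H = 78.27 HV × 9.807 MPa/HV = 767.6 MPa = 7.676e+08 Pa.
Working in SI base units: W = 186.5 N, H = 7.676e+08 Pa, K = 1.156e-06.
Rate of wear dV/dL = K·W/H — distance-free: 1.156e-06 · 186.5 / 7.676e+08 = 2.809e-13 m³/m.

value=2.809e-13 m^3/m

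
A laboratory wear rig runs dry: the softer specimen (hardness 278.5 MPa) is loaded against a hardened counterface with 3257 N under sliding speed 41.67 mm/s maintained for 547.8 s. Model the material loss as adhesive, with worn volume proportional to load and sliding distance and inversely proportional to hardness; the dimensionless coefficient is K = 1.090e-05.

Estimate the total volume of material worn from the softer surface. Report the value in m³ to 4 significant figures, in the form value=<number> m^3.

The intermediates appear rounded. The algebra holds exact precision. Rounded once at the end to 4 significant digits.
Sliding speed v = 41.67 mm/s = 0.04167 m/s. Distance L = v·t = 0.04167 m/s × 547.8 s = 22.83 m.
Hardness H = 278.5 MPa = 2.785e+08 Pa.
Restated in SI base units: W = 3257 N, H = 2.785e+08 Pa, K = 1.090e-05.
Volume removed: V = K·W·L/H = 1.090e-05 · 3257 · 22.83 / 2.785e+08 = 2.910e-09 m³.

value=2.910e-09 m^3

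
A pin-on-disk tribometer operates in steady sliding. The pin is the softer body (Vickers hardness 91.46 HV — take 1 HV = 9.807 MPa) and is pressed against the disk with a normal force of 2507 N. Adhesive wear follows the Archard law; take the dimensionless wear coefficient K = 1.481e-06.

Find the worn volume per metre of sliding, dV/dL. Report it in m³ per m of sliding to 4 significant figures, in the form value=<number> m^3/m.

value=4.139e-12 m^3/m

Intermediates are printed rounded — the algebra holds full precision, and one final rounding to four significant digits.
Convert: Hardness H = 91.46 HV × 9.807 MPa/HV = 896.9 MPa = 8.969e+08 Pa.
Collected in SI base units: W = 2507 N, H = 8.969e+08 Pa, K = 1.481e-06.
The wear rate dV/dL = K·W/H, so: 1.481e-06 · 2507 / 8.969e+08 = 4.139e-12 m³/m.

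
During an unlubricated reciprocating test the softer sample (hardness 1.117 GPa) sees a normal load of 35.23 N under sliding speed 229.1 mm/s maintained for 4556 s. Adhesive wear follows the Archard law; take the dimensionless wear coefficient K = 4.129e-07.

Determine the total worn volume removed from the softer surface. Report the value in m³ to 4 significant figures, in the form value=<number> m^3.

value=1.359e-11 m^3

Intermediate values are shown rounded, and the computation carries exact precision. Rounded once at the end to 4 significant digits.
Sliding speed v = 229.1 mm/s = 0.2291 m/s. Distance covered L = v·t = 0.2291 m/s × 4556 s = 1044 m.
Hardness H = 1.117 GPa = 1.117e+09 Pa.
Working in SI base units: W = 35.23 N, H = 1.117e+09 Pa, K = 4.129e-07.
The Archard volume V = K·W·L/H = 4.129e-07 · 35.23 · 1044 / 1.117e+09 = 1.359e-11 m³.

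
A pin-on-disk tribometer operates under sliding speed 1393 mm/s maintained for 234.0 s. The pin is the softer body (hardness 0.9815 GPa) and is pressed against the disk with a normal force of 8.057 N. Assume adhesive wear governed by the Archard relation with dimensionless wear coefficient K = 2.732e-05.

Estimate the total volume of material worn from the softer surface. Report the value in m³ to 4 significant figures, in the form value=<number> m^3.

Intermediates appear rounded; each operation keeps exact precision — one final rounding to four significant figures.
Sliding speed v = 1393 mm/s = 1.393 m/s. The distance L = v·t = 1.393 m/s × 234.0 s = 326.0 m.
Hardness H = 0.9815 GPa = 9.815e+08 Pa.
In SI base units, W = 8.057 N, H = 9.815e+08 Pa, K = 2.732e-05.
The Archard volume V = K·W·L/H = 2.732e-05 · 8.057 · 326.0 / 9.815e+08 = 7.310e-11 m³.

value=7.310e-11 m^3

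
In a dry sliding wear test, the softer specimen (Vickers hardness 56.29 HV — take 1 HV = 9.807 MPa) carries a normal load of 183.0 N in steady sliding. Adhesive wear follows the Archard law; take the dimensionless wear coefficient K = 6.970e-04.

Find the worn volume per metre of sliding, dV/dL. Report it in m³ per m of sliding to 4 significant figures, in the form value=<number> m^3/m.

value=2.311e-10 m^3/m

Intermediates are shown rounded, and the computation carries exact precision. Rounded just once: 4 significant figures.
Hardness H = 56.29 HV × 9.807 MPa/HV = 552.0 MPa = 5.520e+08 Pa.
Collected in SI base units: W = 183.0 N, H = 5.520e+08 Pa, K = 6.970e-04.
The wear rate dV/dL = K·W/H: 6.970e-04 · 183.0 / 5.520e+08 = 2.311e-10 m³/m.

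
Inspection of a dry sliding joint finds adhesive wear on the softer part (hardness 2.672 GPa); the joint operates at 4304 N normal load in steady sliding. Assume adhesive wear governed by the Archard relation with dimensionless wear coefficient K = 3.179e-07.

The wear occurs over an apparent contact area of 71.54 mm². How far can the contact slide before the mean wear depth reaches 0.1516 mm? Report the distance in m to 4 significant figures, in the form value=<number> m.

Each operation keeps full precision — intermediates are shown rounded — a single final rounding, at four significant figures.
Hardness H = 2.672 GPa = 2.672e+09 Pa.
Contact area A = 71.54 mm² = 7.154e-05 m².
Depth limit h_lim = 0.1516 mm = 1.516e-04 m.
SI base units throughout: W = 4304 N, H = 2.672e+09 Pa, K = 3.179e-07.
Wearable volume V_lim = h_lim·A = 1.516e-04 · 7.154e-05 = 1.085e-08 m³.
Thus life L = V_lim·H/(K·W) = 1.085e-08 · 2.672e+09 / (3.179e-07 · 4304) = 2.118e+04 m.

value=2.118e+04 m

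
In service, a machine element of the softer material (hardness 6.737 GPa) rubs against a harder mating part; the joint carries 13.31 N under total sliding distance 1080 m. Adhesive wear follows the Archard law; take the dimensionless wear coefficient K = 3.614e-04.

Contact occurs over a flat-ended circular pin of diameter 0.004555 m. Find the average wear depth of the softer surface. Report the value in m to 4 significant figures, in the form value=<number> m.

value=4.732e-05 m

The computation carries full float precision; printed values are rounded. Rounded once at the end, at 4 significant figures.
Hardness H = 6.737 GPa = 6.737e+09 Pa.
Contact area A = π·d²/4 = π·(0.004555 m)²/4 = 1.630e-05 m².
Restated in SI base units: W = 13.31 N, H = 6.737e+09 Pa, K = 3.614e-04.
Archard volume V = K·W·L/H = 3.614e-04 · 13.31 · 1080 / 6.737e+09 = 7.711e-10 m³.
Depth of wear h = V/A = 7.711e-10 / 1.630e-05 = 4.732e-05 m.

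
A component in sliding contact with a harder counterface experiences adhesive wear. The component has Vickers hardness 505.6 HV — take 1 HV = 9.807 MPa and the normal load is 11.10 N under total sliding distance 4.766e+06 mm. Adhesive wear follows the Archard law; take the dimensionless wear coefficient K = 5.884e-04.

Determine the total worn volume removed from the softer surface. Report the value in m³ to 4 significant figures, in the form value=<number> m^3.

The computation holds full precision — the intermediates are shown rounded. Rounded just once: 4 significant figures.
Convert: Distance covered L = 4.766e+06 mm = 4766 m.
Convert: Hardness H = 505.6 HV × 9.807 MPa/HV = 4958 MPa = 4.958e+09 Pa.
Restated in SI base units: W = 11.10 N, H = 4.958e+09 Pa, K = 5.884e-04.
Wear volume V = K·W·L/H = 5.884e-04 · 11.10 · 4766 / 4.958e+09 = 6.278e-09 m³.

value=6.278e-09 m^3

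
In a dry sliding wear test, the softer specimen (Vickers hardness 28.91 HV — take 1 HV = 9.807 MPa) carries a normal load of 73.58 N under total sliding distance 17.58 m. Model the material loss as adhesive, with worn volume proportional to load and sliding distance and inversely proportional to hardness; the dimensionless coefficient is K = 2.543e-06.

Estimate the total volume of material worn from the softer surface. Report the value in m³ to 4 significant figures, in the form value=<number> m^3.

Each operation keeps full precision — intermediates are printed rounded, and rounded just once: 4 significant figures.
Hardness H = 28.91 HV × 9.807 MPa/HV = 283.5 MPa = 2.835e+08 Pa.
Collected in SI base units: W = 73.58 N, H = 2.835e+08 Pa, K = 2.543e-06.
Worn volume V = K·W·L/H = 2.543e-06 · 73.58 · 17.58 / 2.835e+08 = 1.160e-11 m³.

value=1.160e-11 m^3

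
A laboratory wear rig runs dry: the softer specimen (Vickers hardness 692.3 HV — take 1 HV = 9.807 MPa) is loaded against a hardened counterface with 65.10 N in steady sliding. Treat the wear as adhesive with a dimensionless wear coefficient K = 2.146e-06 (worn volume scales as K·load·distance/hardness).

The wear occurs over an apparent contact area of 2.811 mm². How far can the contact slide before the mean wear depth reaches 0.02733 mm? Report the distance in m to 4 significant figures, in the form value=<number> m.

Every step keeps full precision, and intermediate values are displayed rounded; rounded just once to four significant figures.
Hardness H = 692.3 HV × 9.807 MPa/HV = 6789 MPa = 6.789e+09 Pa.
Contact area A = 2.811 mm² = 2.811e-06 m².
Depth limit h_lim = 0.02733 mm = 2.733e-05 m.
In SI base units, W = 65.10 N, H = 6.789e+09 Pa, K = 2.146e-06.
Limit volume V_lim = h_lim·A = 2.733e-05 · 2.811e-06 = 7.682e-11 m³.
Life L = V_lim·H/(K·W) = 7.682e-11 · 6.789e+09 / (2.146e-06 · 65.10) = 3734 m.

value=3734 m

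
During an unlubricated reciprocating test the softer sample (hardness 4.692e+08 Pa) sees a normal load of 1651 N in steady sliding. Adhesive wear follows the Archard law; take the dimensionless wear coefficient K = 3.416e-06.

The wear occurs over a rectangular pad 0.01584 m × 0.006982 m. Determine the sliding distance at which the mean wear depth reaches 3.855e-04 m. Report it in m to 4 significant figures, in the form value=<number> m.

value=3547 m

The intermediates appear rounded, and every step runs at full float precision; rounded just once: 4 significant figures.
Convert: Contact area A = 0.01584 m × 0.006982 m = 1.106e-04 m².
Expressed in SI base units: W = 1651 N, H = 4.692e+08 Pa, K = 3.416e-06.
Wearable volume V_lim = h_lim·A = 3.855e-04 · 1.106e-04 = 4.263e-08 m³.
Inverting, life L = V_lim·H/(K·W) = 4.263e-08 · 4.692e+08 / (3.416e-06 · 1651) = 3547 m.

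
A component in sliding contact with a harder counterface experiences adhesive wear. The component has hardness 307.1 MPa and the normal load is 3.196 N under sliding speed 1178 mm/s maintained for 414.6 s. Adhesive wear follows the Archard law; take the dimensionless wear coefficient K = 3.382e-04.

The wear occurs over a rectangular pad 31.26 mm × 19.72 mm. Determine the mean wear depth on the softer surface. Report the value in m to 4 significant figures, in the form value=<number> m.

value=2.789e-06 m

Intermediate values appear rounded; the computation runs at full float precision, and a single final rounding, at 4 significant digits.
Convert: Sliding speed v = 1178 mm/s = 1.178 m/s. Path length L = v·t = 1.178 m/s × 414.6 s = 488.4 m.
Convert: Hardness H = 307.1 MPa = 3.071e+08 Pa.
Convert: Pad sides 31.26 mm × 19.72 mm = 0.03126 m × 0.01972 m. Contact area A = 0.03126 m × 0.01972 m = 6.164e-04 m².
Expressed in SI base units: W = 3.196 N, H = 3.071e+08 Pa, K = 3.382e-04.
Wear volume V = K·W·L/H = 3.382e-04 · 3.196 · 488.4 / 3.071e+08 = 1.719e-09 m³.
Mean wear depth h = V/A = 1.719e-09 / 6.164e-04 = 2.789e-06 m.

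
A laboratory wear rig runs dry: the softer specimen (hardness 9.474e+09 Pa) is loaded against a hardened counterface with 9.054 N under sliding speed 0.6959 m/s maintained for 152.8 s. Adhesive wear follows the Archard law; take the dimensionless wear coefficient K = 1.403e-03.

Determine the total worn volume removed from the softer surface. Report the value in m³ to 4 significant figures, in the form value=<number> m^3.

Every step keeps full float precision — the intermediates are printed rounded — a lone final rounding: 4 significant digits.
Sliding distance L = v·t = 0.6959 m/s × 152.8 s = 106.3 m.
In SI base units: W = 9.054 N, H = 9.474e+09 Pa, K = 1.403e-03.
The Archard volume V = K·W·L/H = 1.403e-03 · 9.054 · 106.3 / 9.474e+09 = 1.426e-10 m³.

value=1.426e-10 m^3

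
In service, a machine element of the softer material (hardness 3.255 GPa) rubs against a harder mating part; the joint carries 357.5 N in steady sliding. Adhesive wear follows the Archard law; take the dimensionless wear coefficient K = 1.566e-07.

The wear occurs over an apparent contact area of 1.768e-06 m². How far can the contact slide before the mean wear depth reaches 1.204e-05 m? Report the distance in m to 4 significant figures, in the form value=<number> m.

Intermediate values are printed rounded; every step runs at exact precision. Rounded once at the end to 4 significant figures.
Hardness H = 3.255 GPa = 3.255e+09 Pa.
As SI base values: W = 357.5 N, H = 3.255e+09 Pa, K = 1.566e-07.
At the depth limit, V_lim = h_lim·A = 1.204e-05 · 1.768e-06 = 2.129e-11 m³.
So the life L = V_lim·H/(K·W) = 2.129e-11 · 3.255e+09 / (1.566e-07 · 357.5) = 1238 m.

value=1238 m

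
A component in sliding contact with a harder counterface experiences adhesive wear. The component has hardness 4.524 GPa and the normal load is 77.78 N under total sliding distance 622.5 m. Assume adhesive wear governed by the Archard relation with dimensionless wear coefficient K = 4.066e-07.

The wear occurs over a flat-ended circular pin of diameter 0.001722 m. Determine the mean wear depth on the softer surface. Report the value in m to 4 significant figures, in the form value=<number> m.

value=1.869e-06 m

The algebra maintains full float precision; the intermediates are displayed rounded. Rounded just once: 4 significant figures.
Hardness H = 4.524 GPa = 4.524e+09 Pa.
Contact area A = π·d²/4 = π·(0.001722 m)²/4 = 2.329e-06 m².
Restated in SI base units: W = 77.78 N, H = 4.524e+09 Pa, K = 4.066e-07.
By Archard's law, V = K·W·L/H = 4.066e-07 · 77.78 · 622.5 / 4.524e+09 = 4.352e-12 m³.
Average depth h = V/A = 4.352e-12 / 2.329e-06 = 1.869e-06 m.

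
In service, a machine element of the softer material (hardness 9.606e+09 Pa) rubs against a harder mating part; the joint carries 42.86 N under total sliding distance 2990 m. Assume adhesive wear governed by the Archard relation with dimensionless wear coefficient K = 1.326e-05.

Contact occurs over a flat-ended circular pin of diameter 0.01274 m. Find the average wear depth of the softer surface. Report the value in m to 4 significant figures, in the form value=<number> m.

Printed values are rounded, and all working math holds full float precision. Rounded just once, at 4 significant figures.
Convert: Contact area A = π·d²/4 = π·(0.01274 m)²/4 = 1.275e-04 m².
Restated in SI base units: W = 42.86 N, H = 9.606e+09 Pa, K = 1.326e-05.
Apply Archard: V = K·W·L/H = 1.326e-05 · 42.86 · 2990 / 9.606e+09 = 1.769e-10 m³.
Depth h = V/A = 1.769e-10 / 1.275e-04 = 1.388e-06 m.

value=1.388e-06 m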